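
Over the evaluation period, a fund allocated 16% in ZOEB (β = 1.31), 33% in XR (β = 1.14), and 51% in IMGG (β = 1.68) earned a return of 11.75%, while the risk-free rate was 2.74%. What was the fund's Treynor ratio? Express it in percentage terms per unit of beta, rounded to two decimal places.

β_P = 0.16×1.31 + 0.33×1.14 + 0.51×1.68 = 1.4426
Treynor = (R_P − R_f) / β_P = (11.75% − 2.74%) / 1.4426 = 9.01% / 1.4426 = 6.25%

6.25%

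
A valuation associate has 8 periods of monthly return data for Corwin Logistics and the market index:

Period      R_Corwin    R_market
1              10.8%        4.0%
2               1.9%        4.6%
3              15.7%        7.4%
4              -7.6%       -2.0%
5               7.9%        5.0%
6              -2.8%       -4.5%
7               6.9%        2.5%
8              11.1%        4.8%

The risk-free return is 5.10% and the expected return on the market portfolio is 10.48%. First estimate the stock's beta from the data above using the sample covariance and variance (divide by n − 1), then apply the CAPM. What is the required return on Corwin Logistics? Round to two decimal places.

Mean R_i = (10.8 + 1.9 + 15.7 − 7.6 + 7.9 − 2.8 + 6.9 + 11.1) / 8 = 5.4875%
Mean R_m = (4.0 + 4.6 + 7.4 − 2.0 + 5.0 − 4.5 + 2.5 + 4.8) / 8 = 2.7250%
Σ(R_i − R̄_i)(R_m − R̄_m) = 186.3225  ⇒  Cov = 186.3225 / 7 = 26.6175
Σ(R_m − R̄_m)² = 111.0550  ⇒  Var(R_m) = 111.0550 / 7 = 15.8650
β = Cov / Var(R_m) = 26.6175 / 15.8650 = 1.6777
MRP = 10.48% − 5.10% = 5.38%
E(R) = R_f + β × MRP = 5.10% + 1.6777 × 5.38% = 14.13%

14.13%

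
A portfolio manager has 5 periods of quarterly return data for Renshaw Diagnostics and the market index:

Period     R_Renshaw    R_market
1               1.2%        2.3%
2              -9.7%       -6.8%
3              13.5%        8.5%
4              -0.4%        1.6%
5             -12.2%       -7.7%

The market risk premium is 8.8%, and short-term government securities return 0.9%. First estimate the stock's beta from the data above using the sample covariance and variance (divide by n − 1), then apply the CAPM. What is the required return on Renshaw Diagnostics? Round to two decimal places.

13.93%

Mean R_i = (1.2 − 9.7 + 13.5 − 0.4 − 12.2) / 5 = -1.5200%
Mean R_m = (2.3 − 6.8 + 8.5 + 1.6 − 7.7) / 5 = -0.4200%
Σ(R_i − R̄_i)(R_m − R̄_m) = 273.5780  ⇒  Cov = 273.5780 / 4 = 68.3945
Σ(R_m − R̄_m)² = 184.7480  ⇒  Var(R_m) = 184.7480 / 4 = 46.1870
β = Cov / Var(R_m) = 68.3945 / 46.1870 = 1.4808
E(R) = R_f + β × MRP = 0.9% + 1.4808 × 8.8% = 13.93%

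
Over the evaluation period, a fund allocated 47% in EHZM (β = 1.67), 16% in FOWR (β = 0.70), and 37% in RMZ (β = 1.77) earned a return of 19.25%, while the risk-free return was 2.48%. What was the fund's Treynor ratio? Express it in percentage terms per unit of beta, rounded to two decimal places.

β_P = 0.47×1.67 + 0.16×0.70 + 0.37×1.77 = 1.5518
Treynor = (R_P − R_f) / β_P = (19.25% − 2.48%) / 1.5518 = 16.77% / 1.5518 = 10.81%

10.81%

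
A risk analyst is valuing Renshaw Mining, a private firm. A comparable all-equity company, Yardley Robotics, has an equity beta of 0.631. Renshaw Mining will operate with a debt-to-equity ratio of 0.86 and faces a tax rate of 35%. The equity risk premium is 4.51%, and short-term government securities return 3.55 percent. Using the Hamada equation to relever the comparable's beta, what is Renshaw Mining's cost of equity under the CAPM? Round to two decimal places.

β_L = β_U × [1 + (1 − t)(D/E)] = 0.631 × [1 + (1 − 0.35) × 0.86]
    = 0.631 × [1 + 0.65 × 0.86] = 0.631 × 1.5590 = 0.9837
E(R) = R_f + β_L × MRP = 3.55% + 0.9837 × 4.51% = 7.99%

7.99%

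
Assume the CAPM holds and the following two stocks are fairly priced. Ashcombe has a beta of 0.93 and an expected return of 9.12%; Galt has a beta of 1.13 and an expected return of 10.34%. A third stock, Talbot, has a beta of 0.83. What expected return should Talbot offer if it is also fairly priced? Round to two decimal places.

MRP (SML slope) = (10.34% − 9.12%) / (1.13 − 0.93) = 1.22% / 0.20 = 6.1000%
R_f (intercept) = 9.12% − 0.93 × 6.1000% = 3.4470%
E(R_Talbot) = R_f + β × MRP = 3.4470% + 0.83 × 6.1000% = 8.51%

8.51%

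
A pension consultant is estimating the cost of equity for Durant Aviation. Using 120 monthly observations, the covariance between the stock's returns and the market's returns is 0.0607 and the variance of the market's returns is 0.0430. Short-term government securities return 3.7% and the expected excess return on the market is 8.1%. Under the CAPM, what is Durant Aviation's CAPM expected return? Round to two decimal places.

β = Cov(R_i, R_m) / Var(R_m) = 0.0607 / 0.0430 = 1.4116
E(R) = R_f + β × MRP = 3.7% + 1.4116 × 8.1% = 15.13%

15.13%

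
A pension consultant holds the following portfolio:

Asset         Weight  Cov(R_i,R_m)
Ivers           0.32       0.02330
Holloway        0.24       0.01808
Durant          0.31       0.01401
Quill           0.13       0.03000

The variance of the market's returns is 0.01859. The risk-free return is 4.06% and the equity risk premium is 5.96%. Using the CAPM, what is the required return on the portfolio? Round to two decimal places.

10.48%

β_Ivers = 0.02330 / 0.01859 = 1.2534
β_Holloway = 0.01808 / 0.01859 = 0.9726
β_Durant = 0.01401 / 0.01859 = 0.7536
β_Quill = 0.03000 / 0.01859 = 1.6138
β_P = Σ w_i β_i = 0.32×1.2534 + 0.24×0.9726 + 0.31×0.7536 + 0.13×1.6138 = 1.0779
E(R_P) = R_f + β_P × MRP = 4.06% + 1.0779 × 5.96% = 10.48%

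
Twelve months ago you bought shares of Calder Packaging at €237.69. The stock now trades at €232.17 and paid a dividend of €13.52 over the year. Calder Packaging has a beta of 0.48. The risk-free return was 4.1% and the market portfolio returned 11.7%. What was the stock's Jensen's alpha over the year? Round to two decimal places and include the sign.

Realised HPR = (P1 + D1 − P0) / P0 = (232.17 + 13.52 − 237.69) / 237.69 = 8.00 / 237.69 = 3.3657%
MRP = 11.7% − 4.1% = 7.60%
CAPM required = R_f + β·MRP = 4.1% + 0.48 × 7.6% = 7.7480%
α = realised − required = 3.3657% − 7.7480% = -4.38%

-4.38%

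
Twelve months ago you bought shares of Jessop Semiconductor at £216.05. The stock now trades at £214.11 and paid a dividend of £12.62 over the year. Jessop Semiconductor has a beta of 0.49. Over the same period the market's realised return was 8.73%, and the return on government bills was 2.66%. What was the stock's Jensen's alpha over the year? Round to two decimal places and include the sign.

Realised HPR = (P1 + D1 − P0) / P0 = (214.11 + 12.62 − 216.05) / 216.05 = 10.68 / 216.05 = 4.9433%
MRP = 8.73% − 2.66% = 6.07%
CAPM required = R_f + β·MRP = 2.66% + 0.49 × 6.07% = 5.6343%
α = realised − required = 4.9433% − 5.6343% = -0.69%

-0.69%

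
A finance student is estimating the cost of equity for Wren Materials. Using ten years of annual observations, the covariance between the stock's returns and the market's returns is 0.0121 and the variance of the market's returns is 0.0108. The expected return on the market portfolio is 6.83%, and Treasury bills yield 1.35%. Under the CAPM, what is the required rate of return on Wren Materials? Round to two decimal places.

β = Cov(R_i, R_m) / Var(R_m) = 0.0121 / 0.0108 = 1.1204
MRP = 6.83% − 1.35% = 5.48%
E(R) = R_f + β × MRP = 1.35% + 1.1204 × 5.48% = 7.49%

7.49%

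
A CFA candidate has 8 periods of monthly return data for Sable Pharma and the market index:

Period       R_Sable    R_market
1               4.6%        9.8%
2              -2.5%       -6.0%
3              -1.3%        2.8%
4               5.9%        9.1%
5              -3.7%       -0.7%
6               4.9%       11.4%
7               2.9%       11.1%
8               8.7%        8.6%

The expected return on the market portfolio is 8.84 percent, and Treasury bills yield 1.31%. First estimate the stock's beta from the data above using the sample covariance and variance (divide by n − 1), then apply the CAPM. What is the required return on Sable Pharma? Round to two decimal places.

5.63%

Mean R_i = (4.6 − 2.5 − 1.3 + 5.9 − 3.7 + 4.9 + 2.9 + 8.7) / 8 = 2.4375%
Mean R_m = (9.8 − 6.0 + 2.8 + 9.1 − 0.7 + 11.4 + 11.1 + 8.6) / 8 = 5.7625%
Σ(R_i − R̄_i)(R_m − R̄_m) = 163.2213  ⇒  Cov = 163.2213 / 7 = 23.3173
Σ(R_m − R̄_m)² = 284.6588  ⇒  Var(R_m) = 284.6588 / 7 = 40.6655
β = Cov / Var(R_m) = 23.3173 / 40.6655 = 0.5734
MRP = 8.84% − 1.31% = 7.53%
E(R) = R_f + β × MRP = 1.31% + 0.5734 × 7.53% = 5.63%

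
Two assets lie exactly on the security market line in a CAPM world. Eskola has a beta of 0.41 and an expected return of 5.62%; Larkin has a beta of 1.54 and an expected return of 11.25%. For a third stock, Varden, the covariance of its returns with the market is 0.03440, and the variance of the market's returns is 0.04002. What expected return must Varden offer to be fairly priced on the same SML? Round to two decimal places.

7.86%

MRP = (11.25% − 5.62%) / (1.54 − 0.41) = 4.9823%
R_f = 5.62% − 0.41 × 4.9823% = 3.5773%
β_Varden = Cov / Var(R_m) = 0.03440 / 0.04002 = 0.8596
E(R_Varden) = R_f + β × MRP = 3.5773% + 0.8596 × 4.9823% = 7.86%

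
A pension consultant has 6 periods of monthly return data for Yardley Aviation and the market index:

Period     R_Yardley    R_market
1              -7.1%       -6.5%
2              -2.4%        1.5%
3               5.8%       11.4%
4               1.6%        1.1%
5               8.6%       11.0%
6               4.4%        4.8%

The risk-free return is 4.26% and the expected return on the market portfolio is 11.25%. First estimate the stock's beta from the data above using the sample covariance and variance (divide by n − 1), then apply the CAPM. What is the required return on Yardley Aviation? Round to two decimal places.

Mean R_i = (-7.1 − 2.4 + 5.8 + 1.6 + 8.6 + 4.4) / 6 = 1.8167%
Mean R_m = (-6.5 + 1.5 + 11.4 + 1.1 + 11.0 + 4.8) / 6 = 3.8833%
Σ(R_i − R̄_i)(R_m − R̄_m) = 183.8217  ⇒  Cov = 183.8217 / 5 = 36.7643
Σ(R_m − R̄_m)² = 229.2283  ⇒  Var(R_m) = 229.2283 / 5 = 45.8457
β = Cov / Var(R_m) = 36.7643 / 45.8457 = 0.8019
MRP = 11.25% − 4.26% = 6.99%
E(R) = R_f + β × MRP = 4.26% + 0.8019 × 6.99% = 9.87%

9.87%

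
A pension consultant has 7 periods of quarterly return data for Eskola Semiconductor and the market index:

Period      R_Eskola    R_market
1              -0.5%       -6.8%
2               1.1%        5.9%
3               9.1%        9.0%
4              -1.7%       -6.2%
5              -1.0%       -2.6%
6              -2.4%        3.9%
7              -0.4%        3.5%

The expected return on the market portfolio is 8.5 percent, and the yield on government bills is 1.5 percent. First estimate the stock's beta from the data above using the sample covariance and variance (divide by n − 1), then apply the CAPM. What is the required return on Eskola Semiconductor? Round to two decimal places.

Mean R_i = (-0.5 + 1.1 + 9.1 − 1.7 − 1.0 − 2.4 − 0.4) / 7 = 0.6000%
Mean R_m = (-6.8 + 5.9 + 9.0 − 6.2 − 2.6 + 3.9 + 3.5) / 7 = 0.9571%
Σ(R_i − R̄_i)(R_m − R̄_m) = 90.1500  ⇒  Cov = 90.1500 / 6 = 15.0250
Σ(R_m − R̄_m)² = 228.2971  ⇒  Var(R_m) = 228.2971 / 6 = 38.0495
β = Cov / Var(R_m) = 15.0250 / 38.0495 = 0.3949
MRP = 8.5% − 1.5% = 7.00%
E(R) = R_f + β × MRP = 1.5% + 0.3949 × 7.0% = 4.26%

4.26%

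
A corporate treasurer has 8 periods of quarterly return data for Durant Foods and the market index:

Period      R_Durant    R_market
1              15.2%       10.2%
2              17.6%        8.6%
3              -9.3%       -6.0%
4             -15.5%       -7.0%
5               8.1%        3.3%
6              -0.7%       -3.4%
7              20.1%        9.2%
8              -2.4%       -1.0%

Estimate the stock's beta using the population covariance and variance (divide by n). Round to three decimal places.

Mean R_i = (15.2 + 17.6 − 9.3 − 15.5 + 8.1 − 0.7 + 20.1 − 2.4) / 8 = 4.1375%
Mean R_m = (10.2 + 8.6 − 6.0 − 7.0 + 3.3 − 3.4 + 9.2 − 1.0) / 8 = 1.7375%
Σ(R_i − R̄_i)(R_m − R̄_m) = 629.6188  ⇒  Cov = 629.6188 / 8 = 78.7024
Σ(R_m − R̄_m)² = 346.9388  ⇒  Var(R_m) = 346.9388 / 8 = 43.3674
β = Cov / Var(R_m) = 78.7024 / 43.3674 = 1.8148

1.815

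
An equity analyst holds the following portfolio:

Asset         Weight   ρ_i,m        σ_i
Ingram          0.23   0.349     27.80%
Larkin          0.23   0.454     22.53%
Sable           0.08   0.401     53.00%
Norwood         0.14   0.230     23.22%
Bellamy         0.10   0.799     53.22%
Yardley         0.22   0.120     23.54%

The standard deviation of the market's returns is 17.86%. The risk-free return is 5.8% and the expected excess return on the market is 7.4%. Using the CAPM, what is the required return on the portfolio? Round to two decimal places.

10.73%

β_Ingram = 0.349 × 27.80% / 17.86% = 0.5432
β_Larkin = 0.454 × 22.53% / 17.86% = 0.5727
β_Sable = 0.401 × 53.00% / 17.86% = 1.1900
β_Norwood = 0.230 × 23.22% / 17.86% = 0.2990
β_Bellamy = 0.799 × 53.22% / 17.86% = 2.3809
β_Yardley = 0.120 × 23.54% / 17.86% = 0.1582
β_P = Σ w_i β_i = 0.23×0.5432 + 0.23×0.5727 + 0.08×1.1900 + 0.14×0.2990 + 0.10×2.3809 + 0.22×0.1582 = 0.6666
E(R_P) = R_f + β_P × MRP = 5.8% + 0.6666 × 7.4% = 10.73%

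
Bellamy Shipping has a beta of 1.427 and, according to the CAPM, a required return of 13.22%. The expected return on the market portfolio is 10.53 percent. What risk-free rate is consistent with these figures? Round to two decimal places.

4.23%

E(R) = R_f + β(E(R_m) − R_f) = R_f(1 − β) + β·E(R_m)
13.22% = R_f × (1 − 1.427) + 1.427 × 10.53%
13.22% = R_f × -0.427 + 15.02631%
R_f = (13.22% − 15.02631%) / -0.427 = 4.23%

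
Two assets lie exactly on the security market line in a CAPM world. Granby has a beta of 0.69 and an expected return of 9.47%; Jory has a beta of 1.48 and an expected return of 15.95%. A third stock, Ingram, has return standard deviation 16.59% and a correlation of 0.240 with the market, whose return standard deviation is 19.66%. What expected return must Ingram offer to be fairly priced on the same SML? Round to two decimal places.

MRP = (15.95% − 9.47%) / (1.48 − 0.69) = 8.2025%
R_f = 9.47% − 0.69 × 8.2025% = 3.8103%
β_Ingram = ρ·σ_i/σ_m = 0.240 × 16.59 / 19.66 = 0.2025
E(R_Ingram) = R_f + β × MRP = 3.8103% + 0.2025 × 8.2025% = 5.47%

5.47%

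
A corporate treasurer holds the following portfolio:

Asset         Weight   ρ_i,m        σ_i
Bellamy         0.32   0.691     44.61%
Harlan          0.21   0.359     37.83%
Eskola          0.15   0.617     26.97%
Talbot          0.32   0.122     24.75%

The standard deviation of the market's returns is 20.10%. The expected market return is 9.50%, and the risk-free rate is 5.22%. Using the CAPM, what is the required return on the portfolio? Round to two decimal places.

β_Bellamy = 0.691 × 44.61% / 20.10% = 1.5336
β_Harlan = 0.359 × 37.83% / 20.10% = 0.6757
β_Eskola = 0.617 × 26.97% / 20.10% = 0.8279
β_Talbot = 0.122 × 24.75% / 20.10% = 0.1502
β_P = Σ w_i β_i = 0.32×1.5336 + 0.21×0.6757 + 0.15×0.8279 + 0.32×0.1502 = 0.8049
MRP = 9.50% − 5.22% = 4.28%
E(R_P) = R_f + β_P × MRP = 5.22% + 0.8049 × 4.28% = 8.66%

8.66%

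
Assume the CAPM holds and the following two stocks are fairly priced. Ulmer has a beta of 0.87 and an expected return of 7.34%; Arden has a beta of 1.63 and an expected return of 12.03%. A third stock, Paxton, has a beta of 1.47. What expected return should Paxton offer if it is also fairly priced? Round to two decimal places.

11.04%

MRP (SML slope) = (12.03% − 7.34%) / (1.63 − 0.87) = 4.69% / 0.76 = 6.1711%
R_f (intercept) = 7.34% − 0.87 × 6.1711% = 1.9711%
E(R_Paxton) = R_f + β × MRP = 1.9711% + 1.47 × 6.1711% = 11.04%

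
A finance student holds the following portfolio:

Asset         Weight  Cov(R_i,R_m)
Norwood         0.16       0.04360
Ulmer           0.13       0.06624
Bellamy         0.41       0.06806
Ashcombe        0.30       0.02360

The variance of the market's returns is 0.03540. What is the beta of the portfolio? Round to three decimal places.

1.429

β_Norwood = 0.04360 / 0.03540 = 1.2316
β_Ulmer = 0.06624 / 0.03540 = 1.8712
β_Bellamy = 0.06806 / 0.03540 = 1.9226
β_Ashcombe = 0.02360 / 0.03540 = 0.6667
β_P = Σ w_i β_i = 0.16×1.2316 + 0.13×1.8712 + 0.41×1.9226 + 0.30×0.6667 = 1.4286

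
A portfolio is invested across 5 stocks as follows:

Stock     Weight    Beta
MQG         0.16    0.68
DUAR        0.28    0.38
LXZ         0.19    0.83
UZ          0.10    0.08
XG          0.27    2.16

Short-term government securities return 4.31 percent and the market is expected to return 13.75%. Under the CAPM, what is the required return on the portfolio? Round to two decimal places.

β_P = Σ w_i β_i = 0.16×0.68 + 0.28×0.38 + 0.19×0.83 + 0.10×0.08 + 0.27×2.16 = 0.9641
MRP = 13.75% − 4.31% = 9.44%
E(R_P) = R_f + β_P × MRP = 4.31% + 0.9641 × 9.44% = 13.41%

13.41%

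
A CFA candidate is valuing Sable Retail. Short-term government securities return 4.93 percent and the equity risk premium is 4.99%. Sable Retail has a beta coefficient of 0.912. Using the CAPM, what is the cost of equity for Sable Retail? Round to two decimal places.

E(R) = R_f + β × MRP = 4.93% + 0.912 × 4.99% = 9.48%

9.48%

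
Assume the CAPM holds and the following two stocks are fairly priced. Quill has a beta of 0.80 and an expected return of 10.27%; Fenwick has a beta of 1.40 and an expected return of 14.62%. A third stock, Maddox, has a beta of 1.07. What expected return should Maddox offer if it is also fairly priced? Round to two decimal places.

12.23%

MRP (SML slope) = (14.62% − 10.27%) / (1.40 − 0.80) = 4.35% / 0.60 = 7.2500%
R_f (intercept) = 10.27% − 0.80 × 7.2500% = 4.4700%
E(R_Maddox) = R_f + β × MRP = 4.4700% + 1.07 × 7.2500% = 12.23%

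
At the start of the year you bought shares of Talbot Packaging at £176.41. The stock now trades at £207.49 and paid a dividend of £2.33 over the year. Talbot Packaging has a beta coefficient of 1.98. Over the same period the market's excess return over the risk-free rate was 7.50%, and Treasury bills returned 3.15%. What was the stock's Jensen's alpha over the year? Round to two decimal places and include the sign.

Realised HPR = (P1 + D1 − P0) / P0 = (207.49 + 2.33 − 176.41) / 176.41 = 33.41 / 176.41 = 18.9388%
CAPM required = R_f + β·MRP = 3.15% + 1.98 × 7.50% = 18.0000%
α = realised − required = 18.9388% − 18.0000% = +0.94%

+0.94%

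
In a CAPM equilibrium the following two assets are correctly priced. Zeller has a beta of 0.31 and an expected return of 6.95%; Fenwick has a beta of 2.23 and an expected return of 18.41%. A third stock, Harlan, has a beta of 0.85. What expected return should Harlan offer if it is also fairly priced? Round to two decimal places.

10.17%

MRP (SML slope) = (18.41% − 6.95%) / (2.23 − 0.31) = 11.46% / 1.92 = 5.9688%
R_f (intercept) = 6.95% − 0.31 × 5.9688% = 5.0997%
E(R_Harlan) = R_f + β × MRP = 5.0997% + 0.85 × 5.9688% = 10.17%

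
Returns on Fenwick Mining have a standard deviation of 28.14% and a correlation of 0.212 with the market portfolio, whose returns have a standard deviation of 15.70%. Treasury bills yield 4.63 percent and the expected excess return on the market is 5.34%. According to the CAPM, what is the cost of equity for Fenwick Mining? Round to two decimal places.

β = ρ × σ_i / σ_m = 0.212 × 28.14% / 15.70% = 0.3800
E(R) = 4.63% + 0.3800 × 5.34% = 6.66%

6.66%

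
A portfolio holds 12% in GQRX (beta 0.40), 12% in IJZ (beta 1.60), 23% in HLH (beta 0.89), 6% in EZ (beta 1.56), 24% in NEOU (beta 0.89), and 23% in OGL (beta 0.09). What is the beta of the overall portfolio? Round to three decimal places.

β_P = Σ w_i β_i = 0.12×0.40 + 0.12×1.60 + 0.23×0.89 + 0.06×1.56 + 0.24×0.89 + 0.23×0.09 = 0.7726

0.773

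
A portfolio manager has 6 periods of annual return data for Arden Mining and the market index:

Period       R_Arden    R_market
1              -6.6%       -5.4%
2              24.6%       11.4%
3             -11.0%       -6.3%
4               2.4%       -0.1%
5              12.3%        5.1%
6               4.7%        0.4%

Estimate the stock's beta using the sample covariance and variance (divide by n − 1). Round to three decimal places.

Mean R_i = (-6.6 + 24.6 − 11.0 + 2.4 + 12.3 + 4.7) / 6 = 4.4000%
Mean R_m = (-5.4 + 11.4 − 6.3 − 0.1 + 5.1 + 0.4) / 6 = 0.8500%
Σ(R_i − R̄_i)(R_m − R̄_m) = 427.3100  ⇒  Cov = 427.3100 / 5 = 85.4620
Σ(R_m − R̄_m)² = 220.6550  ⇒  Var(R_m) = 220.6550 / 5 = 44.1310
β = Cov / Var(R_m) = 85.4620 / 44.1310 = 1.9366

1.937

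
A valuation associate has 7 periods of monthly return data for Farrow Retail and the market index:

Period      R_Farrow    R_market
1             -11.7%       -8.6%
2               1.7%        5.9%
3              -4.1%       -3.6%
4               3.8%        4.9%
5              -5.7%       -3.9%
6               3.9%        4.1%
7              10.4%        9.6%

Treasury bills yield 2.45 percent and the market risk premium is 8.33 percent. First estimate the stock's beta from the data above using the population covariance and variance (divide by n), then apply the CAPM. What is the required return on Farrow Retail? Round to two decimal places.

11.56%

Mean R_i = (-11.7 + 1.7 − 4.1 + 3.8 − 5.7 + 3.9 + 10.4) / 7 = -0.2429%
Mean R_m = (-8.6 + 5.9 − 3.6 + 4.9 − 3.9 + 4.1 + 9.6) / 7 = 1.2000%
Σ(R_i − R̄_i)(R_m − R̄_m) = 284.1300  ⇒  Cov = 284.1300 / 7 = 40.5900
Σ(R_m − R̄_m)² = 259.8400  ⇒  Var(R_m) = 259.8400 / 7 = 37.1200
β = Cov / Var(R_m) = 40.5900 / 37.1200 = 1.0935
E(R) = R_f + β × MRP = 2.45% + 1.0935 × 8.33% = 11.56%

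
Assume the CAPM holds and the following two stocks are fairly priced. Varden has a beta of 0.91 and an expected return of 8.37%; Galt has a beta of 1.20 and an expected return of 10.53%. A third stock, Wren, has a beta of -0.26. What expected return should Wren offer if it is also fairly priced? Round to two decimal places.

MRP (SML slope) = (10.53% − 8.37%) / (1.20 − 0.91) = 2.16% / 0.29 = 7.4483%
R_f (intercept) = 8.37% − 0.91 × 7.4483% = 1.5920%
E(R_Wren) = R_f + β × MRP = 1.5920% + -0.26 × 7.4483% = -0.34%

-0.34%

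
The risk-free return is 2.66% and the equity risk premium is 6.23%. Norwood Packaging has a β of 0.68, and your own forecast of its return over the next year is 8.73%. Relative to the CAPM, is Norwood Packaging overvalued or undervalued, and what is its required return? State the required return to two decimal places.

Required return = R_f + β·MRP = 2.66% + 0.68 × 6.23% = 6.90%
Forecast 8.73% > required 6.90% → the stock plots above the SML → undervalued.

Undervalued; required return 6.90%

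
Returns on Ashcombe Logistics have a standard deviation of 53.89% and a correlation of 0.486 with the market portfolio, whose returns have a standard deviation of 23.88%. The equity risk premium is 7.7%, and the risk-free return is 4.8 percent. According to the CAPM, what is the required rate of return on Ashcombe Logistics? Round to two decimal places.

13.25%

β = ρ × σ_i / σ_m = 0.486 × 53.89% / 23.88% = 1.0968
E(R) = 4.8% + 1.0968 × 7.7% = 13.25%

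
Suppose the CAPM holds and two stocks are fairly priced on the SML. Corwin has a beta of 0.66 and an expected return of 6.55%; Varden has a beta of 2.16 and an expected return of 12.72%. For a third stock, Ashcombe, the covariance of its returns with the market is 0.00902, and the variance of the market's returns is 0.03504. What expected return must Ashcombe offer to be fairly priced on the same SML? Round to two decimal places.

4.89%

MRP = (12.72% − 6.55%) / (2.16 − 0.66) = 4.1133%
R_f = 6.55% − 0.66 × 4.1133% = 3.8352%
β_Ashcombe = Cov / Var(R_m) = 0.00902 / 0.03504 = 0.2574
E(R_Ashcombe) = R_f + β × MRP = 3.8352% + 0.2574 × 4.1133% = 4.89%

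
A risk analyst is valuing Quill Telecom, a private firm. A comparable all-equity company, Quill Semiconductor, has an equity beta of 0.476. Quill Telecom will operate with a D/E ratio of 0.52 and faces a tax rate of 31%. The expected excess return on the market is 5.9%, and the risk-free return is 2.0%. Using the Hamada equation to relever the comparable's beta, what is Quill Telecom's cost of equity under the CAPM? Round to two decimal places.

5.82%

β_L = β_U × [1 + (1 − t)(D/E)] = 0.476 × [1 + (1 − 0.31) × 0.52]
    = 0.476 × [1 + 0.69 × 0.52] = 0.476 × 1.3588 = 0.6468
E(R) = R_f + β_L × MRP = 2.0% + 0.6468 × 5.9% = 5.82%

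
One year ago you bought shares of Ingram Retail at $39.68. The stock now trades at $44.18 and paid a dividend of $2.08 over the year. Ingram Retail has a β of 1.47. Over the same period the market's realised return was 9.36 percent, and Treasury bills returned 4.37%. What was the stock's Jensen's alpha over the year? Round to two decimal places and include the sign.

+4.88%

Realised HPR = (P1 + D1 − P0) / P0 = (44.18 + 2.08 − 39.68) / 39.68 = 6.58 / 39.68 = 16.5827%
MRP = 9.36% − 4.37% = 4.99%
CAPM required = R_f + β·MRP = 4.37% + 1.47 × 4.99% = 11.7053%
α = realised − required = 16.5827% − 11.7053% = +4.88%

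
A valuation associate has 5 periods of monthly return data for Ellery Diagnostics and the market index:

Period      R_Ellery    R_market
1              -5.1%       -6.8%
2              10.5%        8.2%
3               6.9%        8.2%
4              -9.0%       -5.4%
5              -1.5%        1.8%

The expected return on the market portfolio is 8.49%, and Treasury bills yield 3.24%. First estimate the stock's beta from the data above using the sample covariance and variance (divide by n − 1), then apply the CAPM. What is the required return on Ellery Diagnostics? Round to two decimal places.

8.88%

Mean R_i = (-5.1 + 10.5 + 6.9 − 9.0 − 1.5) / 5 = 0.3600%
Mean R_m = (-6.8 + 8.2 + 8.2 − 5.4 + 1.8) / 5 = 1.2000%
Σ(R_i − R̄_i)(R_m − R̄_m) = 221.1000  ⇒  Cov = 221.1000 / 4 = 55.2750
Σ(R_m − R̄_m)² = 205.9200  ⇒  Var(R_m) = 205.9200 / 4 = 51.4800
β = Cov / Var(R_m) = 55.2750 / 51.4800 = 1.0737
MRP = 8.49% − 3.24% = 5.25%
E(R) = R_f + β × MRP = 3.24% + 1.0737 × 5.25% = 8.88%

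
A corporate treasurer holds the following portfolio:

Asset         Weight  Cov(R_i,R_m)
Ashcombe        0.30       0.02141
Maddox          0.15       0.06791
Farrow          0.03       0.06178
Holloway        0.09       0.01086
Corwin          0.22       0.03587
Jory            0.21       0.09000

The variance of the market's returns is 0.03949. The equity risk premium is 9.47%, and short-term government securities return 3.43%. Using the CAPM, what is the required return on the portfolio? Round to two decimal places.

14.52%

β_Ashcombe = 0.02141 / 0.03949 = 0.5422
β_Maddox = 0.06791 / 0.03949 = 1.7197
β_Farrow = 0.06178 / 0.03949 = 1.5644
β_Holloway = 0.01086 / 0.03949 = 0.2750
β_Corwin = 0.03587 / 0.03949 = 0.9083
β_Jory = 0.09000 / 0.03949 = 2.2791
β_P = Σ w_i β_i = 0.30×0.5422 + 0.15×1.7197 + 0.03×1.5644 + 0.09×0.2750 + 0.22×0.9083 + 0.21×2.2791 = 1.1707
E(R_P) = R_f + β_P × MRP = 3.43% + 1.1707 × 9.47% = 14.52%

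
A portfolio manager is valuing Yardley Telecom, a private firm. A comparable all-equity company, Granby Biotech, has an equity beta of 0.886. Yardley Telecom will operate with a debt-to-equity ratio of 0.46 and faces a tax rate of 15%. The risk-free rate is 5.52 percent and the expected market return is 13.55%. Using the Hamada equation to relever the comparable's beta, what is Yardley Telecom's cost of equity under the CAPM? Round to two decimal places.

β_L = β_U × [1 + (1 − t)(D/E)] = 0.886 × [1 + (1 − 0.15) × 0.46]
    = 0.886 × [1 + 0.85 × 0.46] = 0.886 × 1.3910 = 1.2324
MRP = 13.55% − 5.52% = 8.03%
E(R) = R_f + β_L × MRP = 5.52% + 1.2324 × 8.03% = 15.42%

15.42%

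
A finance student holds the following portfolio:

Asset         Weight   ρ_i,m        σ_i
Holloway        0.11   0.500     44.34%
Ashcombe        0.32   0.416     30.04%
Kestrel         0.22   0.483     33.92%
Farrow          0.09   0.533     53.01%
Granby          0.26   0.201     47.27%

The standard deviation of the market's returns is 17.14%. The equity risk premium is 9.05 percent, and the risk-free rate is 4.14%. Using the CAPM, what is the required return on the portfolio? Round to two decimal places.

β_Holloway = 0.500 × 44.34% / 17.14% = 1.2935
β_Ashcombe = 0.416 × 30.04% / 17.14% = 0.7291
β_Kestrel = 0.483 × 33.92% / 17.14% = 0.9559
β_Farrow = 0.533 × 53.01% / 17.14% = 1.6484
β_Granby = 0.201 × 47.27% / 17.14% = 0.5543
β_P = Σ w_i β_i = 0.11×1.2935 + 0.32×0.7291 + 0.22×0.9559 + 0.09×1.6484 + 0.26×0.5543 = 0.8784
E(R_P) = R_f + β_P × MRP = 4.14% + 0.8784 × 9.05% = 12.09%

12.09%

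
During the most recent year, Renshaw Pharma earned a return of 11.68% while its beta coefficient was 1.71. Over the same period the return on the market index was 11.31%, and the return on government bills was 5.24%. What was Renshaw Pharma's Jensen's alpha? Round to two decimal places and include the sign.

Market excess return = 11.31% − 5.24% = 6.07%
CAPM benchmark = R_f + β(R_m − R_f) = 5.24% + 1.71 × 6.07% = 15.6197%
α = actual − benchmark = 11.68% − 15.6197% = -3.94%

-3.94%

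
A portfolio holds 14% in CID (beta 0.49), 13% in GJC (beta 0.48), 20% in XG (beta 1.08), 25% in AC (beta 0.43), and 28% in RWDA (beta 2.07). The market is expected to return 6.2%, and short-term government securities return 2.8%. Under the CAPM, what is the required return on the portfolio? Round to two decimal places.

6.32%

β_P = Σ w_i β_i = 0.14×0.49 + 0.13×0.48 + 0.20×1.08 + 0.25×0.43 + 0.28×2.07 = 1.0341
MRP = 6.2% − 2.8% = 3.40%
E(R_P) = R_f + β_P × MRP = 2.8% + 1.0341 × 3.4% = 6.32%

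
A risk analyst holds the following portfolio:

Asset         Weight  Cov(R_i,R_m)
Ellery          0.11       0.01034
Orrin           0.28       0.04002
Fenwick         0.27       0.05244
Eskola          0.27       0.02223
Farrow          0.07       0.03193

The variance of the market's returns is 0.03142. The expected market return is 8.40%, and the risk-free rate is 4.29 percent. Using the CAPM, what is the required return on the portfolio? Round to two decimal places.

β_Ellery = 0.01034 / 0.03142 = 0.3291
β_Orrin = 0.04002 / 0.03142 = 1.2737
β_Fenwick = 0.05244 / 0.03142 = 1.6690
β_Eskola = 0.02223 / 0.03142 = 0.7075
β_Farrow = 0.03193 / 0.03142 = 1.0162
β_P = Σ w_i β_i = 0.11×0.3291 + 0.28×1.2737 + 0.27×1.6690 + 0.27×0.7075 + 0.07×1.0162 = 1.1056
MRP = 8.40% − 4.29% = 4.11%
E(R_P) = R_f + β_P × MRP = 4.29% + 1.1056 × 4.11% = 8.83%

8.83%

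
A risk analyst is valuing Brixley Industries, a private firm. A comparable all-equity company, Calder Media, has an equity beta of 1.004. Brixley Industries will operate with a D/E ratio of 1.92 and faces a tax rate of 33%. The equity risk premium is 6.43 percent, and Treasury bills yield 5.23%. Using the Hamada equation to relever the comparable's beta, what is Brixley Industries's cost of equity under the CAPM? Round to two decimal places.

19.99%

β_L = β_U × [1 + (1 − t)(D/E)] = 1.004 × [1 + (1 − 0.33) × 1.92]
    = 1.004 × [1 + 0.67 × 1.92] = 1.004 × 2.2864 = 2.2955
E(R) = R_f + β_L × MRP = 5.23% + 2.2955 × 6.43% = 19.99%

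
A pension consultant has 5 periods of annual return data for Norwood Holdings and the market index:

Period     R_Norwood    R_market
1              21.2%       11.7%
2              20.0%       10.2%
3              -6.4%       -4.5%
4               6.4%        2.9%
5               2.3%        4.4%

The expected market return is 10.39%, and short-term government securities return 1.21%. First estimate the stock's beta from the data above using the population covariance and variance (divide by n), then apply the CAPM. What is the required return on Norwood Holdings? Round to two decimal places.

Mean R_i = (21.2 + 20.0 − 6.4 + 6.4 + 2.3) / 5 = 8.7000%
Mean R_m = (11.7 + 10.2 − 4.5 + 2.9 + 4.4) / 5 = 4.9400%
Σ(R_i − R̄_i)(R_m − R̄_m) = 294.6300  ⇒  Cov = 294.6300 / 5 = 58.9260
Σ(R_m − R̄_m)² = 166.9320  ⇒  Var(R_m) = 166.9320 / 5 = 33.3864
β = Cov / Var(R_m) = 58.9260 / 33.3864 = 1.7650
MRP = 10.39% − 1.21% = 9.18%
E(R) = R_f + β × MRP = 1.21% + 1.7650 × 9.18% = 17.41%

17.41%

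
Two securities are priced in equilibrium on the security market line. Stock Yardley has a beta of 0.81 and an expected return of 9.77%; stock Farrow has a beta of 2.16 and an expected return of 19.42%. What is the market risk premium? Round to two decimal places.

Both satisfy E(R) = R_f + β·MRP, so the slope of the SML is
MRP = (19.42% − 9.77%) / (2.16 − 0.81) = 9.65% / 1.35 = 7.1481%

7.15%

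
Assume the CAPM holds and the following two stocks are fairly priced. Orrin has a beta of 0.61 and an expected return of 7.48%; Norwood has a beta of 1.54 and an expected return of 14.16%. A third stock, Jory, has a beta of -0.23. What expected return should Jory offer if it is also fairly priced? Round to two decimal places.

MRP (SML slope) = (14.16% − 7.48%) / (1.54 − 0.61) = 6.68% / 0.93 = 7.1828%
R_f (intercept) = 7.48% − 0.61 × 7.1828% = 3.0985%
E(R_Jory) = R_f + β × MRP = 3.0985% + -0.23 × 7.1828% = 1.45%

1.45%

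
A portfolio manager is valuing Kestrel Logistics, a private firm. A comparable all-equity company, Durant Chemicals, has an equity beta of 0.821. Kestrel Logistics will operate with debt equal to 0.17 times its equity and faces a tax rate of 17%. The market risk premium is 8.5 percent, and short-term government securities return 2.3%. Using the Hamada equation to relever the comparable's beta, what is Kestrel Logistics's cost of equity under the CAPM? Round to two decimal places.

β_L = β_U × [1 + (1 − t)(D/E)] = 0.821 × [1 + (1 − 0.17) × 0.17]
    = 0.821 × [1 + 0.83 × 0.17] = 0.821 × 1.1411 = 0.9368
E(R) = R_f + β_L × MRP = 2.3% + 0.9368 × 8.5% = 10.26%

10.26%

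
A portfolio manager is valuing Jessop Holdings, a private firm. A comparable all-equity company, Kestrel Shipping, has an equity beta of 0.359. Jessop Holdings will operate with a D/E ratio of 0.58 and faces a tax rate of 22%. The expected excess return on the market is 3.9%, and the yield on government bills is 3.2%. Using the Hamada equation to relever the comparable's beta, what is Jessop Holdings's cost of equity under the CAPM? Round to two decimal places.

5.23%

β_L = β_U × [1 + (1 − t)(D/E)] = 0.359 × [1 + (1 − 0.22) × 0.58]
    = 0.359 × [1 + 0.78 × 0.58] = 0.359 × 1.4524 = 0.5214
E(R) = R_f + β_L × MRP = 3.2% + 0.5214 × 3.9% = 5.23%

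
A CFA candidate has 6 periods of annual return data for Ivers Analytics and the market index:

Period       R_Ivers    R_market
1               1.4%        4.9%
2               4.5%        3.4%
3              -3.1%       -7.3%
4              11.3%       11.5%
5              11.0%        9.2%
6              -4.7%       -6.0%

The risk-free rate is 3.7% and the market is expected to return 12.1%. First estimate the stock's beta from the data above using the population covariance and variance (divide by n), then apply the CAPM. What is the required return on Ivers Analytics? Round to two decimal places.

Mean R_i = (1.4 + 4.5 − 3.1 + 11.3 + 11.0 − 4.7) / 6 = 3.4000%
Mean R_m = (4.9 + 3.4 − 7.3 + 11.5 + 9.2 − 6.0) / 6 = 2.6167%
Σ(R_i − R̄_i)(R_m − R̄_m) = 250.7600  ⇒  Cov = 250.7600 / 6 = 41.7933
Σ(R_m − R̄_m)² = 300.6683  ⇒  Var(R_m) = 300.6683 / 6 = 50.1114
β = Cov / Var(R_m) = 41.7933 / 50.1114 = 0.8340
MRP = 12.1% − 3.7% = 8.40%
E(R) = R_f + β × MRP = 3.7% + 0.8340 × 8.4% = 10.71%

10.71%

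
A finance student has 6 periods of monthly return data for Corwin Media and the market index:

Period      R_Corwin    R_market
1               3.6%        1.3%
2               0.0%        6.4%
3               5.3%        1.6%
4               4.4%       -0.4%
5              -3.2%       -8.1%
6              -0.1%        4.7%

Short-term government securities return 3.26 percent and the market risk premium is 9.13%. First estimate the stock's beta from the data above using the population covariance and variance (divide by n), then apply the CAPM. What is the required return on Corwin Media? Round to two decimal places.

Mean R_i = (3.6 + 0.0 + 5.3 + 4.4 − 3.2 − 0.1) / 6 = 1.6667%
Mean R_m = (1.3 + 6.4 + 1.6 − 0.4 − 8.1 + 4.7) / 6 = 0.9167%
Σ(R_i − R̄_i)(R_m − R̄_m) = 27.6833  ⇒  Cov = 27.6833 / 6 = 4.6139
Σ(R_m − R̄_m)² = 128.0283  ⇒  Var(R_m) = 128.0283 / 6 = 21.3381
β = Cov / Var(R_m) = 4.6139 / 21.3381 = 0.2162
E(R) = R_f + β × MRP = 3.26% + 0.2162 × 9.13% = 5.23%

5.23%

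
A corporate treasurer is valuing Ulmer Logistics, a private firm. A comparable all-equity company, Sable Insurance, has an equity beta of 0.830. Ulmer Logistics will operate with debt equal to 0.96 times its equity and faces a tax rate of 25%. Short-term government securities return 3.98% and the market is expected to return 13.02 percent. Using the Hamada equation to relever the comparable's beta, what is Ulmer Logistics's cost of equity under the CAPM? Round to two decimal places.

β_L = β_U × [1 + (1 − t)(D/E)] = 0.830 × [1 + (1 − 0.25) × 0.96]
    = 0.830 × [1 + 0.75 × 0.96] = 0.830 × 1.7200 = 1.4276
MRP = 13.02% − 3.98% = 9.04%
E(R) = R_f + β_L × MRP = 3.98% + 1.4276 × 9.04% = 16.89%

16.89%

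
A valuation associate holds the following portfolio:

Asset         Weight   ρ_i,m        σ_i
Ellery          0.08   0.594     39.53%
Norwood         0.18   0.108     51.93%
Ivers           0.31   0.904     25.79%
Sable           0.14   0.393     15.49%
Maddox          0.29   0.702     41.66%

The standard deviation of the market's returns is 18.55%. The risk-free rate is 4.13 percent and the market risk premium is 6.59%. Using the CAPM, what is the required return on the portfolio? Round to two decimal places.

β_Ellery = 0.594 × 39.53% / 18.55% = 1.2658
β_Norwood = 0.108 × 51.93% / 18.55% = 0.3023
β_Ivers = 0.904 × 25.79% / 18.55% = 1.2568
β_Sable = 0.393 × 15.49% / 18.55% = 0.3282
β_Maddox = 0.702 × 41.66% / 18.55% = 1.5766
β_P = Σ w_i β_i = 0.08×1.2658 + 0.18×0.3023 + 0.31×1.2568 + 0.14×0.3282 + 0.29×1.5766 = 1.0484
E(R_P) = R_f + β_P × MRP = 4.13% + 1.0484 × 6.59% = 11.04%

11.04%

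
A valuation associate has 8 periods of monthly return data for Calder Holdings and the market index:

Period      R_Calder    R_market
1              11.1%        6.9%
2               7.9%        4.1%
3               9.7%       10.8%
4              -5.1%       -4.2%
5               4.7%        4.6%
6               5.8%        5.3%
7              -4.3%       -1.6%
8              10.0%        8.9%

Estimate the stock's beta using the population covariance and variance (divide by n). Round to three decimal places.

1.179

Mean R_i = (11.1 + 7.9 + 9.7 − 5.1 + 4.7 + 5.8 − 4.3 + 10.0) / 8 = 4.9750%
Mean R_m = (6.9 + 4.1 + 10.8 − 4.2 + 4.6 + 5.3 − 1.6 + 8.9) / 8 = 4.3500%
Σ(R_i − R̄_i)(R_m − R̄_m) = 210.2700  ⇒  Cov = 210.2700 / 8 = 26.2838
Σ(R_m − R̄_m)² = 178.3400  ⇒  Var(R_m) = 178.3400 / 8 = 22.2925
β = Cov / Var(R_m) = 26.2838 / 22.2925 = 1.1790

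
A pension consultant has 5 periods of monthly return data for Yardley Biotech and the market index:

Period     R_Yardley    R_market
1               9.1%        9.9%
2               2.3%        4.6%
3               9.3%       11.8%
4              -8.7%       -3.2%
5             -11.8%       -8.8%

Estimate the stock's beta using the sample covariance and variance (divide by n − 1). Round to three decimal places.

1.119

Mean R_i = (9.1 + 2.3 + 9.3 − 8.7 − 11.8) / 5 = 0.0400%
Mean R_m = (9.9 + 4.6 + 11.8 − 3.2 − 8.8) / 5 = 2.8600%
Σ(R_i − R̄_i)(R_m − R̄_m) = 341.5180  ⇒  Cov = 341.5180 / 4 = 85.3795
Σ(R_m − R̄_m)² = 305.1920  ⇒  Var(R_m) = 305.1920 / 4 = 76.2980
β = Cov / Var(R_m) = 85.3795 / 76.2980 = 1.1190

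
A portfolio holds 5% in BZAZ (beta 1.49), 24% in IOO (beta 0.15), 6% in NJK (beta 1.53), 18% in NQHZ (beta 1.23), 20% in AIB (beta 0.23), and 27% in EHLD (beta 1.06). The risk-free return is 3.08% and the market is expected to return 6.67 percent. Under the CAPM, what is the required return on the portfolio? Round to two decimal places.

5.79%

β_P = Σ w_i β_i = 0.05×1.49 + 0.24×0.15 + 0.06×1.53 + 0.18×1.23 + 0.20×0.23 + 0.27×1.06 = 0.7559
MRP = 6.67% − 3.08% = 3.59%
E(R_P) = R_f + β_P × MRP = 3.08% + 0.7559 × 3.59% = 5.79%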